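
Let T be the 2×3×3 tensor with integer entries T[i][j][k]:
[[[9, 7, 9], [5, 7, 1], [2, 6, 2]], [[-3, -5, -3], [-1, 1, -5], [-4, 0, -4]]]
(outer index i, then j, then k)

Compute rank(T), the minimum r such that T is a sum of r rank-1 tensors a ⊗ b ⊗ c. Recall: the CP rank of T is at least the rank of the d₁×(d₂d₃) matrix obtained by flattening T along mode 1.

3

Lower bound: the mode-3 unfolding of T (rows indexed by k, columns by (i,j) = (0,0), (0,1), (0,2), (1,0), (1,1), (1,2)) is [[9, 5, 2, -3, -1, -4], [7, 7, 6, -5, 1, 0], [9, 1, 2, -3, -5, -4]].
There the 3×3 minor on rows k ∈ {0, 1, 2}, columns (i,j) ∈ {(0,0), (0,1), (0,2)} is det [[9, 5, 2], [7, 7, 6], [9, 1, 2]] = 160 ≠ 0, so this unfolding has rank ≥ 3; CP rank is at least every unfolding rank, so rank(T) ≥ 3. (Flattening ranks never certify an upper bound on CP rank; for that we must actually write T with 3 rank-1 terms.)
Upper bound: T is a sum of 3 rank-1 terms, T = [1, 1] ⊗ [0, 1, 0] ⊗ [2, 2, -2] + [1, 1] ⊗ [1, -1, -2] ⊗ [1, -1, 1] + [2, -1] ⊗ [2, 1, 1] ⊗ [2, 2, 2] (one valid choice — decompositions are not unique — normalised so each a, b is primitive with positive first nonzero entry; check it by expanding all entries), so rank(T) ≤ 3.
These bounds meet, so rank(T) = 3.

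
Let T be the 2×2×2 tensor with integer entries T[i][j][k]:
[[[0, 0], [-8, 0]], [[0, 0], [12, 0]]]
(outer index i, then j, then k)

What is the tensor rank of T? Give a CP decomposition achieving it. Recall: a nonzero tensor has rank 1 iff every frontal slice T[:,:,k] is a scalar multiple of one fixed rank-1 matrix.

Lower bound: T ≠ 0 (e.g. T[0,1,0] = -8), so rank(T) ≥ 1.
Upper bound: if T = a (x) b (x) c then every fibre of T is a multiple of the corresponding factor, so read the factors off the fibres through the nonzero entry T[0,1,0] = -8.
The mode-1 fibre T[:,1,0] = [-8, 12] gives a = [2, -3] (primitive direction); the mode-2 fibre T[0,:,0] = [0, -8] gives b = [0, 1]; then c[k] = T[0,1,k] / (a[0]·b[1]) = [-8, 0] / 2 = [-4, 0].
Expanding [2, -3] (x) [0, 1] (x) [-4, 0] reproduces all 8 entries of T, so T = [2, -3] (x) [0, 1] (x) [-4, 0] and rank(T) ≤ 1.
These bounds meet, so rank(T) = 1.

rank(T) = 1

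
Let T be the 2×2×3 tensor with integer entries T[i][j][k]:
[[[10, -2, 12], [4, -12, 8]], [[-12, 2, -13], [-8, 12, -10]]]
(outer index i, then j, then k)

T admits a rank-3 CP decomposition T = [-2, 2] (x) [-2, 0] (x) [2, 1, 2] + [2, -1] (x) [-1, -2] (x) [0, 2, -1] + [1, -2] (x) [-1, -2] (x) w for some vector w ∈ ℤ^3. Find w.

w = [-2, 2, -2]

Subtract the known terms from T to get the rank-1 residual R = [1, -2] (x) [-1, -2] (x) w, so R[i,j,k] = a[i]·b[j]·w[k]. Pick indices with nonzero a[0]·b[0] = (1)·(-1) = -1. Only the fibre through (0,0,·) is needed: R[0,0,:] = T[0,0,:] − Σₗ aₗ[0]bₗ[0]cₗ = [10, -2, 12] − (-2)·(-2)·[2, 1, 2] − (2)·(-1)·[0, 2, -1] = [2, -2, 2]. Then w[k] = R[0,0,k] / -1 for each k, giving w = [2, -2, 2] / -1 = [-2, 2, -2].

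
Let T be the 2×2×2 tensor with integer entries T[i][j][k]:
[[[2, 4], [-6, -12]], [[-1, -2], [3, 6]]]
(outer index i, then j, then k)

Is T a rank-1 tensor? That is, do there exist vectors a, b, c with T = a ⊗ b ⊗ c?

Yes

The mode-1 fibre T[:,0,0] = [2, -1] gives a = (2, -1) (primitive direction); the mode-2 fibre T[0,:,0] = [2, -6] gives b = (1, -3); then c[k] = T[0,0,k] / (a[0]·b[0]) = [2, 4] / 2 = (1, 2).
Expanding (2, -1) ⊗ (1, -3) ⊗ (1, 2) reproduces all 8 entries of T, so T = (2, -1) ⊗ (1, -3) ⊗ (1, 2) and rank(T) ≤ 1.
Equivalently every frontal slice T[:,:,k] is c[k] times the rank-1 matrix (2, -1) ⊗ (1, -3). So T has rank 1 (it is nonzero).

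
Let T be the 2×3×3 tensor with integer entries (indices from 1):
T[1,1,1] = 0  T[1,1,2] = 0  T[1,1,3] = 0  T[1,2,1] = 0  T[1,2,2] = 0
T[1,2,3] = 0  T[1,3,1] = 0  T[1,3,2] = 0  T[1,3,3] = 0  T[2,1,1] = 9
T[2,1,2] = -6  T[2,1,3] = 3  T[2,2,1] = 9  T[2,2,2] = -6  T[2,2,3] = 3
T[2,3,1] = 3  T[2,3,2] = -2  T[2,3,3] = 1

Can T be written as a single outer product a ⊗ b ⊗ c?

Yes

The mode-1 fibre T[:,1,1] = [0, 9] gives a = (0, 1) (primitive direction); the mode-2 fibre T[2,:,1] = [9, 9, 3] gives b = (3, 3, 1); then c[k] = T[2,1,k] / (a[2]·b[1]) = [9, -6, 3] / 3 = (3, -2, 1).
Expanding (0, 1) ⊗ (3, 3, 1) ⊗ (3, -2, 1) reproduces all 18 entries of T, so T = (0, 1) ⊗ (3, 3, 1) ⊗ (3, -2, 1) and rank(T) ≤ 1.
Equivalently every frontal slice T[:,:,k] is c[k] times the rank-1 matrix (0, 1) ⊗ (3, 3, 1). So T has rank 1 (it is nonzero).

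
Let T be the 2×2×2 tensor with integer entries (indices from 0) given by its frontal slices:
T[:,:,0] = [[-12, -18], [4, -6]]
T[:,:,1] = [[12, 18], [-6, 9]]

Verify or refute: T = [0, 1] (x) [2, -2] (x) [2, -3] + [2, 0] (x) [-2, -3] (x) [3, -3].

No

Reconstruct entry (1,1,0) from the claimed factors: Σₗ aₗ[1]bₗ[1]cₗ[0] = (1)·(-2)·(2) + (0)·(-3)·(3) = -4, but T[1,1,0] = -6. The claim is false.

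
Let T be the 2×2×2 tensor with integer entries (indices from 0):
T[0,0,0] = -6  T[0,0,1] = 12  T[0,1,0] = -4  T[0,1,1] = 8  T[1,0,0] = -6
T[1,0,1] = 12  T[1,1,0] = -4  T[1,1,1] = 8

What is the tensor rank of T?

1

Lower bound: T ≠ 0 (e.g. T[0,0,0] = -6), so rank(T) ≥ 1.
Upper bound: if T = a ⊗ b ⊗ c then every fibre of T is a multiple of the corresponding factor, so read the factors off the fibres through the nonzero entry T[0,0,0] = -6.
The mode-1 fibre T[:,0,0] = [-6, -6] gives a = (1, 1) (primitive direction); the mode-2 fibre T[0,:,0] = [-6, -4] gives b = (3, 2); then c[k] = T[0,0,k] / (a[0]·b[0]) = [-6, 12] / 3 = (-2, 4).
Expanding (1, 1) ⊗ (3, 2) ⊗ (-2, 4) reproduces all 8 entries of T, so T = (1, 1) ⊗ (3, 2) ⊗ (-2, 4) and rank(T) ≤ 1.
These bounds meet, so rank(T) = 1.
Check entry T[1,1,1] = 8: (1)·(2)·(4) = 8.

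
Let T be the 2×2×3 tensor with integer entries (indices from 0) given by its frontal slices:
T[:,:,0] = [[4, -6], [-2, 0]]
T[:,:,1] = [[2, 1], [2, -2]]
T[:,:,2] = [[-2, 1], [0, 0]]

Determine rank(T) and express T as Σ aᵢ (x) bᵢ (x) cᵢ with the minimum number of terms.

Lower bound: the mode-3 unfolding of T (rows indexed by k, columns by (i,j) = (0,0), (0,1), (1,0), (1,1)) is [[4, -6, -2, 0], [2, 1, 2, -2], [-2, 1, 0, 0]].
There the 3×3 minor on rows k ∈ {0, 1, 2}, columns (i,j) ∈ {(0,0), (0,1), (1,0)} is det [[4, -6, -2], [2, 1, 2], [-2, 1, 0]] = 8 ≠ 0, so this unfolding has rank ≥ 3; CP rank is at least every unfolding rank, so rank(T) ≥ 3. (Flattening ranks never certify an upper bound on CP rank; for that we must actually write T with 3 rank-1 terms.)
Upper bound: T is a sum of 3 rank-1 terms, T = [0, 1] (x) [1, -2] (x) [-2, 2, 0] + [1, 0] (x) [2, -1] (x) [2, 1, -1] + [1, 1] (x) [0, 1] (x) [-4, 2, 0] (one valid choice — decompositions are not unique — normalised so each a, b is primitive with positive first nonzero entry; check it by expanding all entries), so rank(T) ≤ 3.
These bounds meet, so rank(T) = 3.

rank(T) = 3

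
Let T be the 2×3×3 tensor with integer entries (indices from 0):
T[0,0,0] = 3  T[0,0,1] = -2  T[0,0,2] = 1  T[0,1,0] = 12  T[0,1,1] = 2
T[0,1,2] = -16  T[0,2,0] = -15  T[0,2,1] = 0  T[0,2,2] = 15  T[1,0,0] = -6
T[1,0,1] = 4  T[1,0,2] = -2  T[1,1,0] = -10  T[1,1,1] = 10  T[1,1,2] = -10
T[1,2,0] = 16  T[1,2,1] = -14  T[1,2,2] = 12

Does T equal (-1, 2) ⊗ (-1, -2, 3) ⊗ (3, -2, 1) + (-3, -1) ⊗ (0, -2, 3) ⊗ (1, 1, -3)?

Reconstruct entry (0,2,0) from the claimed factors: Σₗ aₗ[0]bₗ[2]cₗ[0] = (-1)·(3)·(3) + (-3)·(3)·(1) = -18, but T[0,2,0] = -15. The claim is false.

No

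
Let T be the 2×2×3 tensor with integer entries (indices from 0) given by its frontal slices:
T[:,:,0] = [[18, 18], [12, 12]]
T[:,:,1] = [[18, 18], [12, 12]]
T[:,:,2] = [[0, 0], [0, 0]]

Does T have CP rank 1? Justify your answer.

Yes

If T = a ⊗ b ⊗ c then every fibre of T is a multiple of the corresponding factor, so read the factors off the fibres through the nonzero entry T[0,0,0] = 18.
The mode-1 fibre T[:,0,0] = [18, 12] gives a = [3, 2] (primitive direction); the mode-2 fibre T[0,:,0] = [18, 18] gives b = [1, 1]; then c[k] = T[0,0,k] / (a[0]·b[0]) = [18, 18, 0] / 3 = [6, 6, 0].
Expanding [3, 2] ⊗ [1, 1] ⊗ [6, 6, 0] reproduces all 12 entries of T, so T = [3, 2] ⊗ [1, 1] ⊗ [6, 6, 0] and rank(T) ≤ 1.
Equivalently every frontal slice T[:,:,k] is c[k] times the rank-1 matrix [3, 2] ⊗ [1, 1]. So T has rank 1 (it is nonzero).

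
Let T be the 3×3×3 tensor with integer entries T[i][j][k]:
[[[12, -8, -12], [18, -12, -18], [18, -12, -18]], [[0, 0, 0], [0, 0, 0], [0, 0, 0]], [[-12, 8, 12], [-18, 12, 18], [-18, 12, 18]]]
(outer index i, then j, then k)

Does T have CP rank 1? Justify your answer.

If T = a ⊗ b ⊗ c then every fibre of T is a multiple of the corresponding factor, so read the factors off the fibres through the nonzero entry T[0,0,0] = 12.
The mode-1 fibre T[:,0,0] = [12, 0, -12] gives a = (1, 0, -1) (primitive direction); the mode-2 fibre T[0,:,0] = [12, 18, 18] gives b = (2, 3, 3); then c[k] = T[0,0,k] / (a[0]·b[0]) = [12, -8, -12] / 2 = (6, -4, -6).
Expanding (1, 0, -1) ⊗ (2, 3, 3) ⊗ (6, -4, -6) reproduces all 27 entries of T, so T = (1, 0, -1) ⊗ (2, 3, 3) ⊗ (6, -4, -6) and rank(T) ≤ 1.
Equivalently every frontal slice T[:,:,k] is c[k] times the rank-1 matrix (1, 0, -1) ⊗ (2, 3, 3). So T has rank 1 (it is nonzero).

Yes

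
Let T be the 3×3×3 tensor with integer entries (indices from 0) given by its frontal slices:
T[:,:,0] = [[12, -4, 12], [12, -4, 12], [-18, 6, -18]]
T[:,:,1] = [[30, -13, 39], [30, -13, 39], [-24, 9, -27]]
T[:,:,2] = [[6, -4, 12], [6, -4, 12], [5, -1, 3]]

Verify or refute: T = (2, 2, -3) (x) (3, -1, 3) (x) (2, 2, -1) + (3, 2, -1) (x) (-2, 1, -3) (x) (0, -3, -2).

Reconstruct entry (1,0,1) from the claimed factors: Σₗ aₗ[1]bₗ[0]cₗ[1] = (2)·(3)·(2) + (2)·(-2)·(-3) = 24, but T[1,0,1] = 30. The claim is false.

No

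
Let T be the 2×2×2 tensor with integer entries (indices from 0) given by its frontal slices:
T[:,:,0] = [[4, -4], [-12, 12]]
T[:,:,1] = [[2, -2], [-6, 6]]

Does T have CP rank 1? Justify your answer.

Yes

If T = a ∘ b ∘ c then every fibre of T is a multiple of the corresponding factor, so read the factors off the fibres through the nonzero entry T[0,0,0] = 4.
The mode-1 fibre T[:,0,0] = [4, -12] gives a = [1, -3] (primitive direction); the mode-2 fibre T[0,:,0] = [4, -4] gives b = [1, -1]; then c[k] = T[0,0,k] / (a[0]·b[0]) = [4, 2] / 1 = [4, 2].
Expanding [1, -3] ∘ [1, -1] ∘ [4, 2] reproduces all 8 entries of T, so T = [1, -3] ∘ [1, -1] ∘ [4, 2] and rank(T) ≤ 1.
Equivalently every frontal slice T[:,:,k] is c[k] times the rank-1 matrix [1, -3] ∘ [1, -1]. So T has rank 1 (it is nonzero).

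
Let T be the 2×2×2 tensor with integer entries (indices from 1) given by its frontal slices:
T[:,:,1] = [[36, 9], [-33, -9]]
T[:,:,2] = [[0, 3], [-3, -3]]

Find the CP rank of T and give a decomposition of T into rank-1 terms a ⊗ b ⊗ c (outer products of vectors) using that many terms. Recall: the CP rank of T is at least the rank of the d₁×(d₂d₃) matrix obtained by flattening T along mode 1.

rank(T) = 2

Lower bound: in the mode-1 unfolding of T (rows indexed by i, columns by (j,k)) the 2×2 minor on rows i ∈ {1, 2}, columns (j,k) ∈ {(1,1), (1,2)} is det [[36, 0], [-33, -3]] = -108 ≠ 0, so that unfolding has rank ≥ 2 and hence rank(T) ≥ 2 (CP rank is at least every unfolding rank, though it can be larger).
Upper bound: with S_k = T[:,:,k], the two rank-1 terms a₁b₁ᵀ, a₂b₂ᵀ are the rank-1 members of the pencil x·S₁ + y·S₂.
det(x·S₁ + y·S₂) is −27·x² + 18·xy + 9·y² = (-9)·(x − y)(3·x + y), vanishing at (x:y) = (1:1) and (1:-3).
M₁ = S₁ + S₂ = [[36, 12], [-36, -12]] = 12·[1, -1][3, 1]ᵀ and M₂ = S₁ − 3·S₂ = [[36, 0], [-24, 0]] = 12·[3, -2][1, 0]ᵀ, so take a₁ = [1, -1], b₁ = [3, 1], a₂ = [3, -2], b₂ = [1, 0].
Each slice is an integer combination of E₁ = a₁b₁ᵀ and E₂ = a₂b₂ᵀ: S₁ = 9·E₁ + 3·E₂, S₂ = 3·E₁ − 3·E₂; reading off coefficients, c₁ = [9, 3] and c₂ = [3, -3].
Hence T = [1, -1] ⊗ [3, 1] ⊗ [9, 3] + [3, -2] ⊗ [1, 0] ⊗ [3, -3], so rank(T) ≤ 2.
These bounds meet, so rank(T) = 2.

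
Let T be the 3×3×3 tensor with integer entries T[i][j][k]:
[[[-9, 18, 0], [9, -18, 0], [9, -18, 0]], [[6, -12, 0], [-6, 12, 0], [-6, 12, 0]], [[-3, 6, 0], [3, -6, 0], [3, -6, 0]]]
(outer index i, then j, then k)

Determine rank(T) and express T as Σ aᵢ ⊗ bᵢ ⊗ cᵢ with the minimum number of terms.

Lower bound: T ≠ 0 (e.g. T[0,0,0] = -9), so rank(T) ≥ 1.
Upper bound: if T = a ⊗ b ⊗ c then every fibre of T is a multiple of the corresponding factor, so read the factors off the fibres through the nonzero entry T[0,0,0] = -9.
The mode-1 fibre T[:,0,0] = [-9, 6, -3] gives a = [3, -2, 1] (primitive direction); the mode-2 fibre T[0,:,0] = [-9, 9, 9] gives b = [1, -1, -1]; then c[k] = T[0,0,k] / (a[0]·b[0]) = [-9, 18, 0] / 3 = [-3, 6, 0].
Expanding [3, -2, 1] ⊗ [1, -1, -1] ⊗ [-3, 6, 0] reproduces all 27 entries of T, so T = [3, -2, 1] ⊗ [1, -1, -1] ⊗ [-3, 6, 0] and rank(T) ≤ 1.
These bounds meet, so rank(T) = 1.

rank(T) = 1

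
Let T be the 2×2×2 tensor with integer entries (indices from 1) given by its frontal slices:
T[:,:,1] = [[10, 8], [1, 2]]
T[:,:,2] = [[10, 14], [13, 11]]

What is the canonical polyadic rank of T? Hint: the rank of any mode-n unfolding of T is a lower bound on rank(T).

2

Lower bound: in the mode-1 unfolding of T (rows indexed by i, columns by (j,k)) the 2×2 minor on rows i ∈ {1, 2}, columns (j,k) ∈ {(1,1), (1,2)} is det [[10, 10], [1, 13]] = 120 ≠ 0, so that unfolding has rank ≥ 2 and hence rank(T) ≥ 2 (CP rank is at least every unfolding rank, though it can be larger).
Upper bound: with S_k = T[:,:,k], the two rank-1 terms a₁b₁ᵀ, a₂b₂ᵀ are the rank-1 members of the pencil x·S₁ + y·S₂.
det(x·S₁ + y·S₂) is 12·x² + 12·xy − 72·y² = 12·(x + 3·y)(x − 2·y), vanishing at (x:y) = (3:-1) and (2:1).
M₁ = 3·S₁ − S₂ = [[20, 10], [-10, -5]] = 5·[2, -1][2, 1]ᵀ and M₂ = 2·S₁ + S₂ = [[30, 30], [15, 15]] = 15·[2, 1][1, 1]ᵀ, so take a₁ = [2, -1], b₁ = [2, 1], a₂ = [2, 1], b₂ = [1, 1].
Each slice is an integer combination of E₁ = a₁b₁ᵀ and E₂ = a₂b₂ᵀ: S₁ = E₁ + 3·E₂, S₂ = −2·E₁ + 9·E₂; reading off coefficients, c₁ = [1, -2] and c₂ = [3, 9].
Hence T = [2, -1] ⊗ [2, 1] ⊗ [1, -2] + [2, 1] ⊗ [1, 1] ⊗ [3, 9], so rank(T) ≤ 2.
These bounds meet, so rank(T) = 2.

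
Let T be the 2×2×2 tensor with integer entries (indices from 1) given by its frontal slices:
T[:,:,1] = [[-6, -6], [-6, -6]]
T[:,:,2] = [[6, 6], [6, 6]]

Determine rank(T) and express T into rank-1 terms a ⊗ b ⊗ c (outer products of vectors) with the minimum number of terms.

Lower bound: T ≠ 0 (e.g. T[1,1,1] = -6), so rank(T) ≥ 1.
Upper bound: the mode-1 fibre T[:,1,1] = [-6, -6] gives a = [1, 1] (primitive direction); the mode-2 fibre T[1,:,1] = [-6, -6] gives b = [1, 1]; then c[k] = T[1,1,k] / (a[1]·b[1]) = [-6, 6] / 1 = [-6, 6].
Expanding [1, 1] ⊗ [1, 1] ⊗ [-6, 6] reproduces all 8 entries of T, so T = [1, 1] ⊗ [1, 1] ⊗ [-6, 6] and rank(T) ≤ 1.
These bounds meet, so rank(T) = 1.

rank(T) = 1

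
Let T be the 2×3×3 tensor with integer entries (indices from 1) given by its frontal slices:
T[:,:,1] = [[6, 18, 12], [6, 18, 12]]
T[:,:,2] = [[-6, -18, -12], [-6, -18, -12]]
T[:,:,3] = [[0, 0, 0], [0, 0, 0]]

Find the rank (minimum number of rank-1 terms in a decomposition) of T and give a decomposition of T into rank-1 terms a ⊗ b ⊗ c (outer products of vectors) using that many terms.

rank(T) = 1

Lower bound: T ≠ 0 (e.g. T[1,1,1] = 6), so rank(T) ≥ 1.
Upper bound: if T = a ⊗ b ⊗ c then every fibre of T is a multiple of the corresponding factor, so read the factors off the fibres through the nonzero entry T[1,1,1] = 6.
The mode-1 fibre T[:,1,1] = [6, 6] gives a = [1, 1] (primitive direction); the mode-2 fibre T[1,:,1] = [6, 18, 12] gives b = [1, 3, 2]; then c[k] = T[1,1,k] / (a[1]·b[1]) = [6, -6, 0] / 1 = [6, -6, 0].
Expanding [1, 1] ⊗ [1, 3, 2] ⊗ [6, -6, 0] reproduces all 18 entries of T, so T = [1, 1] ⊗ [1, 3, 2] ⊗ [6, -6, 0] and rank(T) ≤ 1.
These bounds meet, so rank(T) = 1.
Check entry T[2,1,1] = 6: (1)·(1)·(6) = 6.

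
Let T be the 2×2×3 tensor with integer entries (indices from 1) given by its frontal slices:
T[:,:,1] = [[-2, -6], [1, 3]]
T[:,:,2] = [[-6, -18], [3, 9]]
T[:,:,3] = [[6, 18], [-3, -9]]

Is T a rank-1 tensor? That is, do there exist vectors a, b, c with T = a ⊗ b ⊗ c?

If T = a ⊗ b ⊗ c then every fibre of T is a multiple of the corresponding factor, so read the factors off the fibres through the nonzero entry T[1,1,1] = -2.
The mode-1 fibre T[:,1,1] = [-2, 1] gives a = (2, -1) (primitive direction); the mode-2 fibre T[1,:,1] = [-2, -6] gives b = (1, 3); then c[k] = T[1,1,k] / (a[1]·b[1]) = [-2, -6, 6] / 2 = (-1, -3, 3).
Expanding (2, -1) ⊗ (1, 3) ⊗ (-1, -3, 3) reproduces all 12 entries of T, so T = (2, -1) ⊗ (1, 3) ⊗ (-1, -3, 3) and rank(T) ≤ 1.
Equivalently every frontal slice T[:,:,k] is c[k] times the rank-1 matrix (2, -1) ⊗ (1, 3). So T has rank 1 (it is nonzero).

Yes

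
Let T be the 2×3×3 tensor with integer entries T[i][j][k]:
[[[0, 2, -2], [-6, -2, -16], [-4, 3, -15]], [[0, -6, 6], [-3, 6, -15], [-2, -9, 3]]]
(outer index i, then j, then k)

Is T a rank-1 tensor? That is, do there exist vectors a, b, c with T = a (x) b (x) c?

The mode-2 unfolding of T (rows indexed by j, columns by (i,k) = (0,0), (0,1), (0,2), (1,0), (1,1), (1,2)) is [[0, 2, -2, 0, -6, 6], [-6, -2, -16, -3, 6, -15], [-4, 3, -15, -2, -9, 3]].
There the 2×2 minor on rows j ∈ {0, 1}, columns (i,k) ∈ {(0,0), (0,1)} is det [[0, 2], [-6, -2]] = 12 ≠ 0, so this unfolding has rank ≥ 2; CP rank is at least every unfolding rank, so rank(T) ≥ 2.
In particular rank(T) ≥ 2 > 1, so T is not rank-1.

No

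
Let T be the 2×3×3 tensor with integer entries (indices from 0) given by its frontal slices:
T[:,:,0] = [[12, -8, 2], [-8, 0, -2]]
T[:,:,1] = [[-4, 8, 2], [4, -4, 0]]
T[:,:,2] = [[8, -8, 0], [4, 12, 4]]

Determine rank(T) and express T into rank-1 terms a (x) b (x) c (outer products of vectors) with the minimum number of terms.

rank(T) = 3

Lower bound: the mode-2 unfolding of T (rows indexed by j, columns by (i,k) = (0,0), (0,1), (0,2), (1,0), (1,1), (1,2)) is [[12, -4, 8, -8, 4, 4], [-8, 8, -8, 0, -4, 12], [2, 2, 0, -2, 0, 4]].
There the 3×3 minor on rows j ∈ {0, 1, 2}, columns (i,k) ∈ {(0,0), (0,1), (1,0)} is det [[12, -4, -8], [-8, 8, 0], [2, 2, -2]] = 128 ≠ 0, so this unfolding has rank ≥ 3; CP rank is at least every unfolding rank, so rank(T) ≥ 3. (This is only a lower bound: in general the CP rank may exceed every unfolding rank, so we still need to exhibit 3 rank-1 terms summing to T.)
Upper bound: T is a sum of 3 rank-1 terms, T = (0, 1) (x) (2, 2, 1) (x) (-2, 0, 4) + (1, 0) (x) (2, 0, 1) (x) (2, 2, 0) + (2, -1) (x) (1, -1, 0) (x) (4, -4, 4) (written with every a and b primitive with positive leading entry and the scale carried by c; CP decompositions are not unique, and this one is verified by expanding entrywise), so rank(T) ≤ 3.
These bounds meet, so rank(T) = 3.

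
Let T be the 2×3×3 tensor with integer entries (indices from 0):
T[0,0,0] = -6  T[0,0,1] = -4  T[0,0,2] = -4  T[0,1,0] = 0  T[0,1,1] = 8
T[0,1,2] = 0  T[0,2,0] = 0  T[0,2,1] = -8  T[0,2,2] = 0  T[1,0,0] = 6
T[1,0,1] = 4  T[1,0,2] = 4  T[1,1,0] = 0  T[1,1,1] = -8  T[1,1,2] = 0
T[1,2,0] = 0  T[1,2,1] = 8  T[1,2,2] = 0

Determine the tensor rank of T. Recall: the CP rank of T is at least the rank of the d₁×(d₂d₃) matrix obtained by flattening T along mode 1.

Lower bound: in the mode-3 unfolding of T (rows indexed by k, columns by (i,j)) the 2×2 minor on rows k ∈ {0, 1}, columns (i,j) ∈ {(0,0), (0,1)} is det [[-6, 0], [-4, 8]] = -48 ≠ 0, so that unfolding has rank ≥ 2 and hence rank(T) ≥ 2 (CP rank is at least every unfolding rank, though it can be larger).
Upper bound: T[i,:,:] = a[i]·M for every slice, with a = [1, -1] and M = [[-6, -4, -4], [0, 8, 0], [0, -8, 0]] (rows j, columns k).
The rows of M satisfy (row 1) = −(row 2), so splitting by rows, M = [1, 0, 0][-6, -4, -4]ᵀ + [0, -1, 1][0, -8, 0]ᵀ.
Hence T = [1, -1] (x) [1, 0, 0] (x) [-6, -4, -4] + [1, -1] (x) [0, -1, 1] (x) [0, -8, 0], so rank(T) ≤ 2.
These bounds meet, so rank(T) = 2.

2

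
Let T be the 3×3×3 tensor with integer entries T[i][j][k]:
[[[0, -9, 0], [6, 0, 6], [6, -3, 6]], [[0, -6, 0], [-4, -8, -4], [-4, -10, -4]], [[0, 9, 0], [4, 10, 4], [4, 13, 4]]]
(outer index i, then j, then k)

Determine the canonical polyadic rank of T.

Lower bound: the mode-2 unfolding of T (rows indexed by j, columns by (i,k) = (0,0), (0,1), (0,2), (1,0), (1,1), (1,2), (2,0), (2,1), (2,2)) is [[0, -9, 0, 0, -6, 0, 0, 9, 0], [6, 0, 6, -4, -8, -4, 4, 10, 4], [6, -3, 6, -4, -10, -4, 4, 13, 4]].
There the 2×2 minor on rows j ∈ {0, 1}, columns (i,k) ∈ {(0,0), (0,1)} is det [[0, -9], [6, 0]] = 54 ≠ 0, so this unfolding has rank ≥ 2; CP rank is at least every unfolding rank, so rank(T) ≥ 2. (This is only a lower bound: in general the CP rank may exceed every unfolding rank, so we still need to exhibit 2 rank-1 terms summing to T.)
Upper bound — finding two terms. Write S_k = T[:,:,k] for the frontal slices: S₀ = [[0, 6, 6], [0, -4, -4], [0, 4, 4]], S₁ = [[-9, 0, -3], [-6, -8, -10], [9, 10, 13]], S₂ = [[0, 6, 6], [0, -4, -4], [0, 4, 4]].
If T = a₁ (x) b₁ (x) c₁ + a₂ (x) b₂ (x) c₂ then each S_k = c₁[k]·a₁b₁ᵀ + c₂[k]·a₂b₂ᵀ. S₀ and S₁ are linearly independent, so a₁b₁ᵀ and a₂b₂ᵀ must span the same plane of matrices: they are the rank-1 matrices of the form x·S₀ + y·S₁.
The 2×2 minor of x·S₀ + y·S₁ on rows {0,1}, columns {0,1} is 72·xy + 72·y² = 72·(y)(x + y), vanishing at (x:y) = (1:0) and (1:-1).
M₁ = S₀ = [[0, 6, 6], [0, -4, -4], [0, 4, 4]] = 2·[3, -2, 2][0, 1, 1]ᵀ and M₂ = S₀ − S₁ = [[9, 6, 9], [6, 4, 6], [-9, -6, -9]] = [3, 2, -3][3, 2, 3]ᵀ, so take a₁ = [3, -2, 2], b₁ = [0, 1, 1], a₂ = [3, 2, -3], b₂ = [3, 2, 3].
Each slice is an integer combination of E₁ = a₁b₁ᵀ and E₂ = a₂b₂ᵀ: S₀ = 2·E₁, S₁ = 2·E₁ − E₂, S₂ = 2·E₁; reading off coefficients, c₁ = [2, 2, 2] and c₂ = [0, -1, 0].
Hence T = [3, -2, 2] (x) [0, 1, 1] (x) [2, 2, 2] + [3, 2, -3] (x) [3, 2, 3] (x) [0, -1, 0], so rank(T) ≤ 2.
These bounds meet, so rank(T) = 2.
Check entry T[1,2,2] = -4: (-2)·(1)·(2) + (2)·(3)·(0) = -4.

2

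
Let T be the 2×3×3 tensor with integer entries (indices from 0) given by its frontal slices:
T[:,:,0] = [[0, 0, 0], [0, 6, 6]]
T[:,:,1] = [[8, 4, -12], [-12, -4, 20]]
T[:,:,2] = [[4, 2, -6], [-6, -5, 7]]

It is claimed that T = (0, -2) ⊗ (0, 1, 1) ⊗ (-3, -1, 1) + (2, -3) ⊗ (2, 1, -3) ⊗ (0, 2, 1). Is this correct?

Reconstruct entrywise from the claimed factors. For example, T[0,0,1] = 8 and Σₗ aₗ[0]bₗ[0]cₗ[1] = (0)·(0)·(-1) + (2)·(2)·(2) = 8; checking all 18 entries, every one matches. The claim holds.

Yes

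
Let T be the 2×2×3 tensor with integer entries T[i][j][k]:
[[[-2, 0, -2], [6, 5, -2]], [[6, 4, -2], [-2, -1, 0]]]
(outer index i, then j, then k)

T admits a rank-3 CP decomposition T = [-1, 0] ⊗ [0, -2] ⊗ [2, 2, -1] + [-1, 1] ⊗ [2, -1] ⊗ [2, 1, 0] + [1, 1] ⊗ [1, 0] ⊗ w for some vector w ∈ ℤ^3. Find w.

Subtract the known terms from T to get the rank-1 residual R = [1, 1] ⊗ [1, 0] ⊗ w, so R[i,j,k] = a[i]·b[j]·w[k]. Pick indices with nonzero a[0]·b[0] = (1)·(1) = 1. Only the fibre through (0,0,·) is needed: R[0,0,:] = T[0,0,:] − Σₗ aₗ[0]bₗ[0]cₗ = [-2, 0, -2] − (-1)·(0)·[2, 2, -1] − (-1)·(2)·[2, 1, 0] = [2, 2, -2]. Then w[k] = R[0,0,k] / 1 for each k, giving w = [2, 2, -2] / 1 = [2, 2, -2].

w = [2, 2, -2]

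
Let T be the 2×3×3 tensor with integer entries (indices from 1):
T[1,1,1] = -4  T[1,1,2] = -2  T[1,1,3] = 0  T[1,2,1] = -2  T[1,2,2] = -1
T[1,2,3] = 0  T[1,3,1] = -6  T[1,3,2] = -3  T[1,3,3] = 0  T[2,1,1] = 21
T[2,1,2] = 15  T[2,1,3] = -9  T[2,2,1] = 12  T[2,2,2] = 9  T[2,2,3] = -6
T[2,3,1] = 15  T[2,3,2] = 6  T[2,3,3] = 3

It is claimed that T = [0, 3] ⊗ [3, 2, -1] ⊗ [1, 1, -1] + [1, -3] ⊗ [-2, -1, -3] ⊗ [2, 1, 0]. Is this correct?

Yes

Reconstruct entrywise from the claimed factors. For example, T[2,3,1] = 15 and Σₗ aₗ[2]bₗ[3]cₗ[1] = (3)·(-1)·(1) + (-3)·(-3)·(2) = 15; checking all 18 entries, every one matches. The claim holds.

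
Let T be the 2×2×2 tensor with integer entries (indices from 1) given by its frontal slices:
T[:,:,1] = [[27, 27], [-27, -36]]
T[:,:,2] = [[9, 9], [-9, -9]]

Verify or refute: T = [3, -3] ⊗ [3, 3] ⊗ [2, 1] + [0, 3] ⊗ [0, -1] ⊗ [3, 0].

Reconstruct entry (1,1,1) from the claimed factors: Σₗ aₗ[1]bₗ[1]cₗ[1] = (3)·(3)·(2) + (0)·(0)·(3) = 18, but T[1,1,1] = 27. The claim is false.

No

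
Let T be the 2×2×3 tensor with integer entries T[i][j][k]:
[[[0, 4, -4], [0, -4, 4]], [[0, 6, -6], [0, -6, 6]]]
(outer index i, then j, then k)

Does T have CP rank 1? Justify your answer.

Yes

If T = a ⊗ b ⊗ c then every fibre of T is a multiple of the corresponding factor, so read the factors off the fibres through the nonzero entry T[0,0,1] = 4.
The mode-1 fibre T[:,0,1] = [4, 6] gives a = [2, 3] (primitive direction); the mode-2 fibre T[0,:,1] = [4, -4] gives b = [1, -1]; then c[k] = T[0,0,k] / (a[0]·b[0]) = [0, 4, -4] / 2 = [0, 2, -2].
Expanding [2, 3] ⊗ [1, -1] ⊗ [0, 2, -2] reproduces all 12 entries of T, so T = [2, 3] ⊗ [1, -1] ⊗ [0, 2, -2] and rank(T) ≤ 1.
Equivalently every frontal slice T[:,:,k] is c[k] times the rank-1 matrix [2, 3] ⊗ [1, -1]. So T has rank 1 (it is nonzero).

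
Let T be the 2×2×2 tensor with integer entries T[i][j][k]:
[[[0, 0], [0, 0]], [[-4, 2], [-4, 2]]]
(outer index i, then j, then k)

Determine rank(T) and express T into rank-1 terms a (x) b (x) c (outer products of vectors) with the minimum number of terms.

rank(T) = 1

Lower bound: T ≠ 0 (e.g. T[1,0,0] = -4), so rank(T) ≥ 1.
Upper bound: if T = a (x) b (x) c then every fibre of T is a multiple of the corresponding factor, so read the factors off the fibres through the nonzero entry T[1,0,0] = -4.
The mode-1 fibre T[:,0,0] = [0, -4] gives a = (0, 1) (primitive direction); the mode-2 fibre T[1,:,0] = [-4, -4] gives b = (1, 1); then c[k] = T[1,0,k] / (a[1]·b[0]) = [-4, 2] / 1 = (-4, 2).
Expanding (0, 1) (x) (1, 1) (x) (-4, 2) reproduces all 8 entries of T, so T = (0, 1) (x) (1, 1) (x) (-4, 2) and rank(T) ≤ 1.
These bounds meet, so rank(T) = 1.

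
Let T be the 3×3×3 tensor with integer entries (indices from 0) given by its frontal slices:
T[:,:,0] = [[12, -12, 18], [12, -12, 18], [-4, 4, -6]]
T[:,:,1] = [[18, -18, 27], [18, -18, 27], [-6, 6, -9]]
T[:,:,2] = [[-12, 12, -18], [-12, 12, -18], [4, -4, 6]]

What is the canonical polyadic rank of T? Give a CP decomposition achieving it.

rank(T) = 1

Lower bound: T ≠ 0 (e.g. T[0,0,0] = 12), so rank(T) ≥ 1.
Upper bound: if T = a ∘ b ∘ c then every fibre of T is a multiple of the corresponding factor, so read the factors off the fibres through the nonzero entry T[0,0,0] = 12.
The mode-1 fibre T[:,0,0] = [12, 12, -4] gives a = [3, 3, -1] (primitive direction); the mode-2 fibre T[0,:,0] = [12, -12, 18] gives b = [2, -2, 3]; then c[k] = T[0,0,k] / (a[0]·b[0]) = [12, 18, -12] / 6 = [2, 3, -2].
Expanding [3, 3, -1] ∘ [2, -2, 3] ∘ [2, 3, -2] reproduces all 27 entries of T, so T = [3, 3, -1] ∘ [2, -2, 3] ∘ [2, 3, -2] and rank(T) ≤ 1.
These bounds meet, so rank(T) = 1.
Check entry T[0,2,2] = -18: (3)·(3)·(-2) = -18.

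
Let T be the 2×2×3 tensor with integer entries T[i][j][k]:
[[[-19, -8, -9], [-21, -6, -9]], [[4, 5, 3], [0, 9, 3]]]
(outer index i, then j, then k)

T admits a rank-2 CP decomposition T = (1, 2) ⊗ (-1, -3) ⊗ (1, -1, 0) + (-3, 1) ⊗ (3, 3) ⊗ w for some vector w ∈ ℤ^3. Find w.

w = (2, 1, 1)

Subtract the known terms from T to get the rank-1 residual R = (-3, 1) ⊗ (3, 3) ⊗ w, so R[i,j,k] = a[i]·b[j]·w[k]. Pick indices with nonzero a[0]·b[0] = (-3)·(3) = -9. Only the fibre through (0,0,·) is needed: R[0,0,:] = T[0,0,:] − Σₗ aₗ[0]bₗ[0]cₗ = [-19, -8, -9] − (1)·(-1)·(1, -1, 0) = [-18, -9, -9]. Then w[k] = R[0,0,k] / -9 for each k, giving w = [-18, -9, -9] / -9 = (2, 1, 1).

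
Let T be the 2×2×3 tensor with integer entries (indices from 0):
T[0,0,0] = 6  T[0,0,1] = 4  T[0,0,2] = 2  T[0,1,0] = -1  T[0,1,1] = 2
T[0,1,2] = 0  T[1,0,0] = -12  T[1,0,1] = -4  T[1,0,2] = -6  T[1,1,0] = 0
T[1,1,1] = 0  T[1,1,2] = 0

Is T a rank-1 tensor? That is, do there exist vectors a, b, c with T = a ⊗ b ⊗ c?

No

The mode-3 unfolding of T (rows indexed by k, columns by (i,j) = (0,0), (0,1), (1,0), (1,1)) is [[6, -1, -12, 0], [4, 2, -4, 0], [2, 0, -6, 0]].
There the 3×3 minor on rows k ∈ {0, 1, 2}, columns (i,j) ∈ {(0,0), (0,1), (1,0)} is det [[6, -1, -12], [4, 2, -4], [2, 0, -6]] = -40 ≠ 0, so this unfolding has rank ≥ 3; CP rank is at least every unfolding rank, so rank(T) ≥ 3.
In particular rank(T) ≥ 3 > 1, so T is not rank-1.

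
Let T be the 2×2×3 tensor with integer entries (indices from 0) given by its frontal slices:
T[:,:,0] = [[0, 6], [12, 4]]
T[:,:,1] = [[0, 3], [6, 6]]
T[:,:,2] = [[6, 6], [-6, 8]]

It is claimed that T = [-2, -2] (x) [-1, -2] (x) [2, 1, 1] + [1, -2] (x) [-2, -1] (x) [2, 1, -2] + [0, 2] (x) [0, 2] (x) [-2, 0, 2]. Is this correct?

Yes

Reconstruct entrywise from the claimed factors. For example, T[1,0,0] = 12 and Σₗ aₗ[1]bₗ[0]cₗ[0] = (-2)·(-1)·(2) + (-2)·(-2)·(2) + (2)·(0)·(-2) = 12; checking all 12 entries, every one matches. The claim holds.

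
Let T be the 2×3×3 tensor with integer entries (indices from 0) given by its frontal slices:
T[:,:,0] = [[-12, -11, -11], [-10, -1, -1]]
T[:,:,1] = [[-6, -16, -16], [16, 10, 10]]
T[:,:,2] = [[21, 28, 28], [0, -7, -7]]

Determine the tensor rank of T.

2

Lower bound: in the mode-1 unfolding of T (rows indexed by i, columns by (j,k)) the 2×2 minor on rows i ∈ {0, 1}, columns (j,k) ∈ {(0,0), (0,1)} is det [[-12, -6], [-10, 16]] = -252 ≠ 0, so that unfolding has rank ≥ 2 and hence rank(T) ≥ 2 (CP rank is at least every unfolding rank, though it can be larger).
Upper bound: with S_k = T[:,:,k], the two rank-1 terms a₁b₁ᵀ, a₂b₂ᵀ are the rank-1 members of the pencil x·S₀ + y·S₁.
The 2×2 minor of x·S₀ + y·S₁ on rows {0,1}, columns {0,1} is −98·x² − 98·xy + 196·y² = (-98)·(x + 2·y)(x − y), vanishing at (x:y) = (2:-1) and (1:1).
M₁ = 2·S₀ − S₁ = [[-18, -6, -6], [-36, -12, -12]] = (-6)·[1, 2][3, 1, 1]ᵀ and M₂ = S₀ + S₁ = [[-18, -27, -27], [6, 9, 9]] = (-3)·[3, -1][2, 3, 3]ᵀ, so take a₁ = [1, 2], b₁ = [3, 1, 1], a₂ = [3, -1], b₂ = [2, 3, 3].
Each slice is an integer combination of E₁ = a₁b₁ᵀ and E₂ = a₂b₂ᵀ: S₀ = −2·E₁ − E₂, S₁ = 2·E₁ − 2·E₂, S₂ = E₁ + 3·E₂; reading off coefficients, c₁ = [-2, 2, 1] and c₂ = [-1, -2, 3].
Hence T = [1, 2] ⊗ [3, 1, 1] ⊗ [-2, 2, 1] + [3, -1] ⊗ [2, 3, 3] ⊗ [-1, -2, 3], so rank(T) ≤ 2.
These bounds meet, so rank(T) = 2.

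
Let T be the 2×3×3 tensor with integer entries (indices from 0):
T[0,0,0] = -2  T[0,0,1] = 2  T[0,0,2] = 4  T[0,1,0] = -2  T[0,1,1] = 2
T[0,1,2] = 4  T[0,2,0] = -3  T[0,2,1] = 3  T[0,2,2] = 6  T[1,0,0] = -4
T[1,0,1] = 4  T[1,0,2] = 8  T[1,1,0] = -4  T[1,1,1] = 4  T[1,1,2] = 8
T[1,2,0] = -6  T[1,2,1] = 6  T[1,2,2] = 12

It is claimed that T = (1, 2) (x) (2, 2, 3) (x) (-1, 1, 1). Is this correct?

Reconstruct entry (0,0,2) from the claimed factors: Σₗ aₗ[0]bₗ[0]cₗ[2] = (1)·(2)·(1) = 2, but T[0,0,2] = 4. The claim is false.

No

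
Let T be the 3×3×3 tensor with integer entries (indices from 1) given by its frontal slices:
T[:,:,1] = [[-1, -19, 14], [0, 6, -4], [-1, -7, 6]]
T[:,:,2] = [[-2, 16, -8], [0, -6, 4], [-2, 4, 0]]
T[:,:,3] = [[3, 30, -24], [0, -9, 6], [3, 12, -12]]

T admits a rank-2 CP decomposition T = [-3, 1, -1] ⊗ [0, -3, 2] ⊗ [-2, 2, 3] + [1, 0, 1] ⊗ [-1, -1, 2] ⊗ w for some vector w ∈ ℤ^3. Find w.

w = [1, 2, -3]

Subtract the known terms from T to get the rank-1 residual R = [1, 0, 1] ⊗ [-1, -1, 2] ⊗ w, so R[i,j,k] = a[i]·b[j]·w[k]. Pick indices with nonzero a[1]·b[1] = (1)·(-1) = -1. Only the fibre through (1,1,·) is needed: R[1,1,:] = T[1,1,:] − Σₗ aₗ[1]bₗ[1]cₗ = [-1, -2, 3] − (-3)·(0)·[-2, 2, 3] = [-1, -2, 3]. Then w[k] = R[1,1,k] / -1 for each k, giving w = [-1, -2, 3] / -1 = [1, 2, -3].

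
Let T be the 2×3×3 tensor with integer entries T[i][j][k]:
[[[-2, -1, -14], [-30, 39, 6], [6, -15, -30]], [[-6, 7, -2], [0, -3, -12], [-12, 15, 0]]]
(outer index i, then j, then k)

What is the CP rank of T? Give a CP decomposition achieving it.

Lower bound: the mode-1 unfolding of T (rows indexed by i, columns by (j,k) = (0,0), (0,1), (0,2), (1,0), (1,1), (1,2), (2,0), (2,1), (2,2)) is [[-2, -1, -14, -30, 39, 6, 6, -15, -30], [-6, 7, -2, 0, -3, -12, -12, 15, 0]].
There the 2×2 minor on rows i ∈ {0, 1}, columns (j,k) ∈ {(0,0), (0,1)} is det [[-2, -1], [-6, 7]] = -20 ≠ 0, so this unfolding has rank ≥ 2; CP rank is at least every unfolding rank, so rank(T) ≥ 2. (This is only a lower bound: in general the CP rank may exceed every unfolding rank, so we still need to exhibit 2 rank-1 terms summing to T.)
Upper bound — finding two terms. Write S_k = T[:,:,k] for the frontal slices: S₀ = [[-2, -30, 6], [-6, 0, -12]], S₁ = [[-1, 39, -15], [7, -3, 15]], S₂ = [[-14, 6, -30], [-2, -12, 0]].
If T = a₁ (x) b₁ (x) c₁ + a₂ (x) b₂ (x) c₂ then each S_k = c₁[k]·a₁b₁ᵀ + c₂[k]·a₂b₂ᵀ. S₀ and S₁ are linearly independent, so a₁b₁ᵀ and a₂b₂ᵀ must span the same plane of matrices: they are the rank-1 matrices of the form x·S₀ + y·S₁.
The 2×2 minor of x·S₀ + y·S₁ on rows {0,1}, columns {0,1} is −180·x² + 450·xy − 270·y² = (-90)·(2·x − 3·y)(x − y), vanishing at (x:y) = (3:2) and (1:1).
M₁ = 3·S₀ + 2·S₁ = [[-8, -12, -12], [-4, -6, -6]] = (-2)·(2, 1)(2, 3, 3)ᵀ and M₂ = S₀ + S₁ = [[-3, 9, -9], [1, -3, 3]] = −(3, -1)(1, -3, 3)ᵀ, so take a₁ = (2, 1), b₁ = (2, 3, 3), a₂ = (3, -1), b₂ = (1, -3, 3).
Each slice is an integer combination of E₁ = a₁b₁ᵀ and E₂ = a₂b₂ᵀ: S₀ = −2·E₁ + 2·E₂, S₁ = 2·E₁ − 3·E₂, S₂ = −2·E₁ − 2·E₂; reading off coefficients, c₁ = (-2, 2, -2) and c₂ = (2, -3, -2).
Hence T = (2, 1) (x) (2, 3, 3) (x) (-2, 2, -2) + (3, -1) (x) (1, -3, 3) (x) (2, -3, -2), so rank(T) ≤ 2.
These bounds meet, so rank(T) = 2.

rank(T) = 2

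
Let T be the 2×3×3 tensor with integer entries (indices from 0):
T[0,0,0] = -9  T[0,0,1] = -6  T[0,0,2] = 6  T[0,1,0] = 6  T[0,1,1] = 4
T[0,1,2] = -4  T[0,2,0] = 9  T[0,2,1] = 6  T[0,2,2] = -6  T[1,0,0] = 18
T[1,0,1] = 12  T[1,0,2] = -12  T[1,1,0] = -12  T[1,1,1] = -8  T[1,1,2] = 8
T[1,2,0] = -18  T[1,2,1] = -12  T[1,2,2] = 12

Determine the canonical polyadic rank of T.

Lower bound: T ≠ 0 (e.g. T[0,0,0] = -9), so rank(T) ≥ 1.
Upper bound: if T = a ⊗ b ⊗ c then every fibre of T is a multiple of the corresponding factor, so read the factors off the fibres through the nonzero entry T[0,0,0] = -9.
The mode-1 fibre T[:,0,0] = [-9, 18] gives a = [1, -2] (primitive direction); the mode-2 fibre T[0,:,0] = [-9, 6, 9] gives b = [3, -2, -3]; then c[k] = T[0,0,k] / (a[0]·b[0]) = [-9, -6, 6] / 3 = [-3, -2, 2].
Expanding [1, -2] ⊗ [3, -2, -3] ⊗ [-3, -2, 2] reproduces all 18 entries of T, so T = [1, -2] ⊗ [3, -2, -3] ⊗ [-3, -2, 2] and rank(T) ≤ 1.
These bounds meet, so rank(T) = 1.
Check entry T[0,1,2] = -4: (1)·(-2)·(2) = -4.

1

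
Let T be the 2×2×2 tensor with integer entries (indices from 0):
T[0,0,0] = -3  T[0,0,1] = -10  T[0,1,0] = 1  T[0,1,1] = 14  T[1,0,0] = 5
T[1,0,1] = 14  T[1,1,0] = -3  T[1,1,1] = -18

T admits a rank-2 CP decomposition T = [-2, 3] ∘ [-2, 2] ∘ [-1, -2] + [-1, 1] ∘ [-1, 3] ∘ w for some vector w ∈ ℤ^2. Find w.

w = [1, -2]

Subtract the known terms from T to get the rank-1 residual R = [-1, 1] ∘ [-1, 3] ∘ w, so R[i,j,k] = a[i]·b[j]·w[k]. Pick indices with nonzero a[0]·b[0] = (-1)·(-1) = 1. Only the fibre through (0,0,·) is needed: R[0,0,:] = T[0,0,:] − Σₗ aₗ[0]bₗ[0]cₗ = [-3, -10] − (-2)·(-2)·[-1, -2] = [1, -2]. Then w[k] = R[0,0,k] / 1 for each k, giving w = [1, -2] / 1 = [1, -2].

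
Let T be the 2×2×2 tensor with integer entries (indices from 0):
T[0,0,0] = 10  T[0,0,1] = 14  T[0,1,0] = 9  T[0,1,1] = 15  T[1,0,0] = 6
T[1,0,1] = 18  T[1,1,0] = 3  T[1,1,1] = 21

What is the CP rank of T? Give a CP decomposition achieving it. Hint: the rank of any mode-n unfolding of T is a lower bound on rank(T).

rank(T) = 2

Lower bound: the mode-2 unfolding of T (rows indexed by j, columns by (i,k) = (0,0), (0,1), (1,0), (1,1)) is [[10, 14, 6, 18], [9, 15, 3, 21]].
There the 2×2 minor on rows j ∈ {0, 1}, columns (i,k) ∈ {(0,0), (0,1)} is det [[10, 14], [9, 15]] = 24 ≠ 0, so this unfolding has rank ≥ 2; CP rank is at least every unfolding rank, so rank(T) ≥ 2. (Unfolding ranks only ever bound the CP rank from below — rank(T) can be strictly larger than all of them — so the matching upper bound has to come from an explicit 2-term decomposition.)
Upper bound — finding two terms. Write S_k = T[:,:,k] for the frontal slices: S₀ = [[10, 9], [6, 3]], S₁ = [[14, 15], [18, 21]].
If T = a₁ ∘ b₁ ∘ c₁ + a₂ ∘ b₂ ∘ c₂ then each S_k = c₁[k]·a₁b₁ᵀ + c₂[k]·a₂b₂ᵀ. S₀ and S₁ are linearly independent, so a₁b₁ᵀ and a₂b₂ᵀ must span the same plane of matrices: they are the rank-1 matrices of the form x·S₀ + y·S₁.
det(x·S₀ + y·S₁) is −24·x² + 24·y² = (-24)·(x − y)(x + y), vanishing at (x:y) = (1:1) and (1:-1).
M₁ = S₀ + S₁ = [[24, 24], [24, 24]] = 24·(1, 1)(1, 1)ᵀ and M₂ = S₀ − S₁ = [[-4, -6], [-12, -18]] = (-2)·(1, 3)(2, 3)ᵀ, so take a₁ = (1, 1), b₁ = (1, 1), a₂ = (1, 3), b₂ = (2, 3).
Each slice is an integer combination of E₁ = a₁b₁ᵀ and E₂ = a₂b₂ᵀ: S₀ = 12·E₁ − E₂, S₁ = 12·E₁ + E₂; reading off coefficients, c₁ = (12, 12) and c₂ = (-1, 1).
Hence T = (1, 1) ∘ (1, 1) ∘ (12, 12) + (1, 3) ∘ (2, 3) ∘ (-1, 1), so rank(T) ≤ 2.
These bounds meet, so rank(T) = 2.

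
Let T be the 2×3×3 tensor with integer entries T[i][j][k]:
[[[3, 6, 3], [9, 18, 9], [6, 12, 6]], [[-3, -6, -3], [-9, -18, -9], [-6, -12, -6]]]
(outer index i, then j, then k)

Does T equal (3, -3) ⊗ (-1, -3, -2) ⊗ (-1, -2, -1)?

Reconstruct entrywise from the claimed factors. For example, T[1,2,2] = -6 and Σₗ aₗ[1]bₗ[2]cₗ[2] = (-3)·(-2)·(-1) = -6; checking all 18 entries, every one matches. The claim holds.

Yes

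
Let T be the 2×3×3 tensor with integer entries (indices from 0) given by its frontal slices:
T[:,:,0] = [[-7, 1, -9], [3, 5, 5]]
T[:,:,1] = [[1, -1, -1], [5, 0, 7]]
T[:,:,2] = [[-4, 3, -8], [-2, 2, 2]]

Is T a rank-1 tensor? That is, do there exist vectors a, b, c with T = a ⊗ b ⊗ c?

No

The mode-2 unfolding of T (rows indexed by j, columns by (i,k) = (0,0), (0,1), (0,2), (1,0), (1,1), (1,2)) is [[-7, 1, -4, 3, 5, -2], [1, -1, 3, 5, 0, 2], [-9, -1, -8, 5, 7, 2]].
There the 3×3 minor on rows j ∈ {0, 1, 2}, columns (i,k) ∈ {(0,0), (0,1), (0,2)} is det [[-7, 1, -4], [1, -1, 3], [-9, -1, -8]] = -56 ≠ 0, so this unfolding has rank ≥ 3; CP rank is at least every unfolding rank, so rank(T) ≥ 3.
In particular rank(T) ≥ 3 > 1, so T is not rank-1.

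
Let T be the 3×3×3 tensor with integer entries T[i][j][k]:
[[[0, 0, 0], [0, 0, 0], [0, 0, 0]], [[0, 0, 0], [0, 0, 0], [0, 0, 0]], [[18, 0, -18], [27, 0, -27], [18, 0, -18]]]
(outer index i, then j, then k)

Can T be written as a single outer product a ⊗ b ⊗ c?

If T = a ⊗ b ⊗ c then every fibre of T is a multiple of the corresponding factor, so read the factors off the fibres through the nonzero entry T[2,0,0] = 18.
The mode-1 fibre T[:,0,0] = [0, 0, 18] gives a = [0, 0, 1] (primitive direction); the mode-2 fibre T[2,:,0] = [18, 27, 18] gives b = [2, 3, 2]; then c[k] = T[2,0,k] / (a[2]·b[0]) = [18, 0, -18] / 2 = [9, 0, -9].
Expanding [0, 0, 1] ⊗ [2, 3, 2] ⊗ [9, 0, -9] reproduces all 27 entries of T, so T = [0, 0, 1] ⊗ [2, 3, 2] ⊗ [9, 0, -9] and rank(T) ≤ 1.
Equivalently every frontal slice T[:,:,k] is c[k] times the rank-1 matrix [0, 0, 1] ⊗ [2, 3, 2]. So T has rank 1 (it is nonzero).

Yes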